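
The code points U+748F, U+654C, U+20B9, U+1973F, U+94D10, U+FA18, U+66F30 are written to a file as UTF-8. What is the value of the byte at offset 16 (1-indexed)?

1-indexed offset 16 is 0-indexed offset 15.
U+748F → 3-byte form E7 92 8F at offsets 0–2.
U+654C → 3-byte form E6 95 8C at offsets 3–5.
U+20B9 → 3-byte form E2 82 B9 at offsets 6–8.
U+1973F → 4-byte form F0 99 9C BF at offsets 9–12.
U+94D10 → 4-byte form F2 94 B4 90 at offsets 13–16.
Offset 15 falls in char 5's range; it's byte 3 of F2 94 B4 90 = 0xB4.

0xB4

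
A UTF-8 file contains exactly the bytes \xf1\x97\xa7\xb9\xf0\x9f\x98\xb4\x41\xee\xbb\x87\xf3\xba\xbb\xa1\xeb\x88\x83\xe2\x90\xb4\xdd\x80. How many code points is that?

8

Byte at offset 0: 0xF1 = 11110001 → 4-byte char (#1). Advance 4.
Byte at offset 4: 0xF0 = 11110000 → 4-byte char (#2). Advance 4.
Byte at offset 8: 0x41 = 01000001 → 1-byte char (#3). Advance 1.
Byte at offset 9: 0xEE = 11101110 → 3-byte char (#4). Advance 3.
Byte at offset 12: 0xF3 = 11110011 → 4-byte char (#5). Advance 4.
Byte at offset 16: 0xEB = 11101011 → 3-byte char (#6). Advance 3.
Byte at offset 19: 0xE2 = 11100010 → 3-byte char (#7). Advance 3.
Byte at offset 22: 0xDD = 11011101 → 2-byte char (#8). Advance 2.
Reached end at offset 24 after 8 code points.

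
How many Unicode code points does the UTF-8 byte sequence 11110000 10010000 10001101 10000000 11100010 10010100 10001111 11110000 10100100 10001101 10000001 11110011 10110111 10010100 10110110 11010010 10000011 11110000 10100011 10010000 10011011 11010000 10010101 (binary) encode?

7

Byte at offset 0: 0xF0 = 11110000 → 4-byte char (#1). Advance 4.
Byte at offset 4: 0xE2 = 11100010 → 3-byte char (#2). Advance 3.
Byte at offset 7: 0xF0 = 11110000 → 4-byte char (#3). Advance 4.
Byte at offset 11: 0xF3 = 11110011 → 4-byte char (#4). Advance 4.
Byte at offset 15: 0xD2 = 11010010 → 2-byte char (#5). Advance 2.
Byte at offset 17: 0xF0 = 11110000 → 4-byte char (#6). Advance 4.
Byte at offset 21: 0xD0 = 11010000 → 2-byte char (#7). Advance 2.
Reached end at offset 23 after 7 code points.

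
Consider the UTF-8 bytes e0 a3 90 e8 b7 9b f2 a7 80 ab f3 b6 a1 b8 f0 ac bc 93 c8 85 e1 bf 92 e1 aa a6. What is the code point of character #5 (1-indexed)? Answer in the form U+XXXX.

U+2CF13

Offset 0: leading byte 0xE0 = 11100000 → 3-byte char #1 = E0 A3 90.
Offset 3: leading byte 0xE8 = 11101000 → 3-byte char #2 = E8 B7 9B.
Offset 6: leading byte 0xF2 = 11110010 → 4-byte char #3 = F2 A7 80 AB.
Offset 10: leading byte 0xF3 = 11110011 → 4-byte char #4 = F3 B6 A1 B8.
Offset 14: leading byte 0xF0 = 11110000 → 4-byte char #5 = F0 AC BC 93.
Leading byte 0xF0 = 11110000 matches 11110xxx → 4-byte sequence.
Byte 1: 0xF0 = 11110000, payload 000 (3 bits).
Byte 2: 0xAC = 10101100 (10xxxxxx ✓), payload 101100.
Byte 3: 0xBC = 10111100 (10xxxxxx ✓), payload 111100.
Byte 4: 0x93 = 10010011 (10xxxxxx ✓), payload 010011.
Concatenate: 000101100111100010011 = 0x2CF13 (21 bits → U+2CF13).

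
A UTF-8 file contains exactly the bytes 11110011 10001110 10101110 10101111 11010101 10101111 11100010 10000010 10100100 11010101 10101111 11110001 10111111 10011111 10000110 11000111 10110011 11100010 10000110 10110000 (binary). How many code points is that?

7

Byte at offset 0: 0xF3 = 11110011 → 4-byte char (#1). Advance 4.
Byte at offset 4: 0xD5 = 11010101 → 2-byte char (#2). Advance 2.
Byte at offset 6: 0xE2 = 11100010 → 3-byte char (#3). Advance 3.
Byte at offset 9: 0xD5 = 11010101 → 2-byte char (#4). Advance 2.
Byte at offset 11: 0xF1 = 11110001 → 4-byte char (#5). Advance 4.
Byte at offset 15: 0xC7 = 11000111 → 2-byte char (#6). Advance 2.
Byte at offset 17: 0xE2 = 11100010 → 3-byte char (#7). Advance 3.
Reached end at offset 20 after 7 code points.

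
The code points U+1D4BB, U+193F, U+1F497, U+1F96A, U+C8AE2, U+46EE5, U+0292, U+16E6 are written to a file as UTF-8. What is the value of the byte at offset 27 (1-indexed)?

1-indexed offset 27 is 0-indexed offset 26.
U+1D4BB → 4-byte form F0 9D 92 BB at offsets 0–3.
U+193F → 3-byte form E1 A4 BF at offsets 4–6.
U+1F497 → 4-byte form F0 9F 92 97 at offsets 7–10.
U+1F96A → 4-byte form F0 9F A5 AA at offsets 11–14.
U+C8AE2 → 4-byte form F3 88 AB A2 at offsets 15–18.
U+46EE5 → 4-byte form F1 86 BB A5 at offsets 19–22.
U+0292 → 2-byte form CA 92 at offsets 23–24.
U+16E6 → 3-byte form E1 9B A6 at offsets 25–27.
Offset 26 falls in char 8's range; it's byte 2 of E1 9B A6 = 0x9B.

0x9B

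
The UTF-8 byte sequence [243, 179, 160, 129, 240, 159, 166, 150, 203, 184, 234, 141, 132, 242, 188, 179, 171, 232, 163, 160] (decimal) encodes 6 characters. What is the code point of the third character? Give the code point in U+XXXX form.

U+02F8

Offset 0: leading byte 0xF3 = 11110011 → 4-byte char #1 = F3 B3 A0 81.
Offset 4: leading byte 0xF0 = 11110000 → 4-byte char #2 = F0 9F A6 96.
Offset 8: leading byte 0xCB = 11001011 → 2-byte char #3 = CB B8.
Leading byte 0xCB = 11001011 matches 110xxxxx → 2-byte sequence.
Byte 1: 0xCB = 11001011, payload 01011 (5 bits).
Byte 2: 0xB8 = 10111000 (10xxxxxx ✓), payload 111000.
Concatenate: 01011111000 = 0x2F8 (11 bits → U+02F8).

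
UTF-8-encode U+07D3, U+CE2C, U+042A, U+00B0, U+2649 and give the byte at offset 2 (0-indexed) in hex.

U+07D3 → 2-byte form DF 93 at offsets 0–1.
U+CE2C → 3-byte form EC B8 AC at offsets 2–4.
Offset 2 falls in char 2's range; it's byte 1 of EC B8 AC = 0xEC.

0xEC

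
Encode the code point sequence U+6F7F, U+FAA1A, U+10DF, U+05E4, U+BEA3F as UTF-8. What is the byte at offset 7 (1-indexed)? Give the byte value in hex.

0x9A

1-indexed offset 7 is 0-indexed offset 6.
U+6F7F → 3-byte form E6 BD BF at offsets 0–2.
U+FAA1A → 4-byte form F3 BA A8 9A at offsets 3–6.
Offset 6 falls in char 2's range; it's byte 4 of F3 BA A8 9A = 0x9A.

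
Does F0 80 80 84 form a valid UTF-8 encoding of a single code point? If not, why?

Leading byte 0xF0 = 11110000 → 4-byte form.
Continuation bytes all match 10xxxxxx. Payload decodes to 0x4.
But 0x4 < 0x10000, the minimum for a 4-byte sequence — this is an overlong encoding.

invalid (overlong encoding)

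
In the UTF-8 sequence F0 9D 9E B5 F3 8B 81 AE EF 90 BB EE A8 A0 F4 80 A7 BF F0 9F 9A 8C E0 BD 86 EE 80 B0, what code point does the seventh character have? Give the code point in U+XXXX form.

U+0F46

Offset 0: leading byte 0xF0 = 11110000 → 4-byte char #1 = F0 9D 9E B5.
Offset 4: leading byte 0xF3 = 11110011 → 4-byte char #2 = F3 8B 81 AE.
Offset 8: leading byte 0xEF = 11101111 → 3-byte char #3 = EF 90 BB.
Offset 11: leading byte 0xEE = 11101110 → 3-byte char #4 = EE A8 A0.
Offset 14: leading byte 0xF4 = 11110100 → 4-byte char #5 = F4 80 A7 BF.
Offset 18: leading byte 0xF0 = 11110000 → 4-byte char #6 = F0 9F 9A 8C.
Offset 22: leading byte 0xE0 = 11100000 → 3-byte char #7 = E0 BD 86.
Leading byte 0xE0 = 11100000 matches 1110xxxx → 3-byte sequence.
Byte 1: 0xE0 = 11100000, payload 0000 (4 bits).
Byte 2: 0xBD = 10111101 (10xxxxxx ✓), payload 111101.
Byte 3: 0x86 = 10000110 (10xxxxxx ✓), payload 000110.
Concatenate: 0000111101000110 = 0xF46 (16 bits → U+0F46).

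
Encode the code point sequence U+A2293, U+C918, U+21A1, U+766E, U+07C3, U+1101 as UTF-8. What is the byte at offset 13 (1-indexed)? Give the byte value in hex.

0xAE

1-indexed offset 13 is 0-indexed offset 12.
U+A2293 → 4-byte form F2 A2 8A 93 at offsets 0–3.
U+C918 → 3-byte form EC A4 98 at offsets 4–6.
U+21A1 → 3-byte form E2 86 A1 at offsets 7–9.
U+766E → 3-byte form E7 99 AE at offsets 10–12.
Offset 12 falls in char 4's range; it's byte 3 of E7 99 AE = 0xAE.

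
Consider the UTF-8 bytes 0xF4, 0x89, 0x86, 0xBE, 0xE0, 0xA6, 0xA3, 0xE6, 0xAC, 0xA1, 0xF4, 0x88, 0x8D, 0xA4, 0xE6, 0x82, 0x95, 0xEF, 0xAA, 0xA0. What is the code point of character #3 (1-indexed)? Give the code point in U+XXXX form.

U+6B21

Offset 0: leading byte 0xF4 = 11110100 → 4-byte char #1 = F4 89 86 BE.
Offset 4: leading byte 0xE0 = 11100000 → 3-byte char #2 = E0 A6 A3.
Offset 7: leading byte 0xE6 = 11100110 → 3-byte char #3 = E6 AC A1.
Leading byte 0xE6 = 11100110 matches 1110xxxx → 3-byte sequence.
Byte 1: 0xE6 = 11100110, payload 0110 (4 bits).
Byte 2: 0xAC = 10101100 (10xxxxxx ✓), payload 101100.
Byte 3: 0xA1 = 10100001 (10xxxxxx ✓), payload 100001.
Concatenate: 0110101100100001 = 0x6B21 (16 bits → U+6B21).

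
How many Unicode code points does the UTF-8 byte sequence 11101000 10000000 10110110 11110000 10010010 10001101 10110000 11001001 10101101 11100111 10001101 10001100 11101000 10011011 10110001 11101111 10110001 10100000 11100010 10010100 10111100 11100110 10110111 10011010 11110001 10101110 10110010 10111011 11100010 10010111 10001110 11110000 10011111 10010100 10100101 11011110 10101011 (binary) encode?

12

Byte at offset 0: 0xE8 = 11101000 → 3-byte char (#1). Advance 3.
Byte at offset 3: 0xF0 = 11110000 → 4-byte char (#2). Advance 4.
Byte at offset 7: 0xC9 = 11001001 → 2-byte char (#3). Advance 2.
Byte at offset 9: 0xE7 = 11100111 → 3-byte char (#4). Advance 3.
Byte at offset 12: 0xE8 = 11101000 → 3-byte char (#5). Advance 3.
Byte at offset 15: 0xEF = 11101111 → 3-byte char (#6). Advance 3.
Byte at offset 18: 0xE2 = 11100010 → 3-byte char (#7). Advance 3.
Byte at offset 21: 0xE6 = 11100110 → 3-byte char (#8). Advance 3.
Byte at offset 24: 0xF1 = 11110001 → 4-byte char (#9). Advance 4.
Byte at offset 28: 0xE2 = 11100010 → 3-byte char (#10). Advance 3.
Byte at offset 31: 0xF0 = 11110000 → 4-byte char (#11). Advance 4.
Byte at offset 35: 0xDE = 11011110 → 2-byte char (#12). Advance 2.
Reached end at offset 37 after 12 code points.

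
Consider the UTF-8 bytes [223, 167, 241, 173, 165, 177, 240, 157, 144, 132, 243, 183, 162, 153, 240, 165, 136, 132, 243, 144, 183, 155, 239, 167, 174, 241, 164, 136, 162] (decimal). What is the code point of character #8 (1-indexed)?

U+64222

Offset 0: leading byte 0xDF = 11011111 → 2-byte char #1 = DF A7.
Offset 2: leading byte 0xF1 = 11110001 → 4-byte char #2 = F1 AD A5 B1.
Offset 6: leading byte 0xF0 = 11110000 → 4-byte char #3 = F0 9D 90 84.
Offset 10: leading byte 0xF3 = 11110011 → 4-byte char #4 = F3 B7 A2 99.
Offset 14: leading byte 0xF0 = 11110000 → 4-byte char #5 = F0 A5 88 84.
Offset 18: leading byte 0xF3 = 11110011 → 4-byte char #6 = F3 90 B7 9B.
Offset 22: leading byte 0xEF = 11101111 → 3-byte char #7 = EF A7 AE.
Offset 25: leading byte 0xF1 = 11110001 → 4-byte char #8 = F1 A4 88 A2.
Leading byte 0xF1 = 11110001 matches 11110xxx → 4-byte sequence.
Byte 1: 0xF1 = 11110001, payload 001 (3 bits).
Byte 2: 0xA4 = 10100100 (10xxxxxx ✓), payload 100100.
Byte 3: 0x88 = 10001000 (10xxxxxx ✓), payload 001000.
Byte 4: 0xA2 = 10100010 (10xxxxxx ✓), payload 100010.
Concatenate: 001100100001000100010 = 0x64222 (21 bits → U+64222).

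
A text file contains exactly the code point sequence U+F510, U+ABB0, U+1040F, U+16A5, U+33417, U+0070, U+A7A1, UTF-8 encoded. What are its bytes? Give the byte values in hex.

U+F510: 3-byte form → EF 94 90.
U+ABB0: 3-byte form → EA AE B0.
U+1040F: 4-byte form → F0 90 90 8F.
U+16A5: 3-byte form → E1 9A A5.
U+33417: 4-byte form → F0 B3 90 97.
U+0070: 1-byte form → 70.
U+A7A1: 3-byte form → EA 9E A1.
Concatenated (21 bytes): EF 94 90 EA AE B0 F0 90 90 8F E1 9A A5 F0 B3 90 97 70 EA 9E A1.

EF 94 90 EA AE B0 F0 90 90 8F E1 9A A5 F0 B3 90 97 70 EA 9E A1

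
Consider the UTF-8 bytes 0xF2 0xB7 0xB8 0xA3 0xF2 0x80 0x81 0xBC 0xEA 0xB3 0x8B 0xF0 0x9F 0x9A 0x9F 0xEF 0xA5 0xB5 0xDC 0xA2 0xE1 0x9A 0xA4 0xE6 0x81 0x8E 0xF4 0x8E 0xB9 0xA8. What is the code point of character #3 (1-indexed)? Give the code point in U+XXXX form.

U+ACCB

Offset 0: leading byte 0xF2 = 11110010 → 4-byte char #1 = F2 B7 B8 A3.
Offset 4: leading byte 0xF2 = 11110010 → 4-byte char #2 = F2 80 81 BC.
Offset 8: leading byte 0xEA = 11101010 → 3-byte char #3 = EA B3 8B.
Leading byte 0xEA = 11101010 matches 1110xxxx → 3-byte sequence.
Byte 1: 0xEA = 11101010, payload 1010 (4 bits).
Byte 2: 0xB3 = 10110011 (10xxxxxx ✓), payload 110011.
Byte 3: 0x8B = 10001011 (10xxxxxx ✓), payload 001011.
Concatenate: 1010110011001011 = 0xACCB (16 bits → U+ACCB).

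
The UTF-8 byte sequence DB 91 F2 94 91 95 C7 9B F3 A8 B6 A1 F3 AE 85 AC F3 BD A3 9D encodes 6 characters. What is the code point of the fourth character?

Offset 0: leading byte 0xDB = 11011011 → 2-byte char #1 = DB 91.
Offset 2: leading byte 0xF2 = 11110010 → 4-byte char #2 = F2 94 91 95.
Offset 6: leading byte 0xC7 = 11000111 → 2-byte char #3 = C7 9B.
Offset 8: leading byte 0xF3 = 11110011 → 4-byte char #4 = F3 A8 B6 A1.
Leading byte 0xF3 = 11110011 matches 11110xxx → 4-byte sequence.
Byte 1: 0xF3 = 11110011, payload 011 (3 bits).
Byte 2: 0xA8 = 10101000 (10xxxxxx ✓), payload 101000.
Byte 3: 0xB6 = 10110110 (10xxxxxx ✓), payload 110110.
Byte 4: 0xA1 = 10100001 (10xxxxxx ✓), payload 100001.
Concatenate: 011101000110110100001 = 0xE8DA1 (21 bits → U+E8DA1).

U+E8DA1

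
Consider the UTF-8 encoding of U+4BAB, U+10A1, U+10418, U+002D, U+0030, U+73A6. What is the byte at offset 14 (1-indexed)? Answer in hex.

0x8E

1-indexed offset 14 is 0-indexed offset 13.
U+4BAB → 3-byte form E4 AE AB at offsets 0–2.
U+10A1 → 3-byte form E1 82 A1 at offsets 3–5.
U+10418 → 4-byte form F0 90 90 98 at offsets 6–9.
U+002D → 1-byte form 2D at offsets 10–10.
U+0030 → 1-byte form 30 at offsets 11–11.
U+73A6 → 3-byte form E7 8E A6 at offsets 12–14.
Offset 13 falls in char 6's range; it's byte 2 of E7 8E A6 = 0x8E.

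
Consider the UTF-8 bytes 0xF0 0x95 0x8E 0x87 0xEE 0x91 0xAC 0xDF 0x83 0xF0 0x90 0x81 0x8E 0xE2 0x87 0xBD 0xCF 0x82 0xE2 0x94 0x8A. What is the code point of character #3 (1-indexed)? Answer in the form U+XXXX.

U+07C3

Offset 0: leading byte 0xF0 = 11110000 → 4-byte char #1 = F0 95 8E 87.
Offset 4: leading byte 0xEE = 11101110 → 3-byte char #2 = EE 91 AC.
Offset 7: leading byte 0xDF = 11011111 → 2-byte char #3 = DF 83.
Leading byte 0xDF = 11011111 matches 110xxxxx → 2-byte sequence.
Byte 1: 0xDF = 11011111, payload 11111 (5 bits).
Byte 2: 0x83 = 10000011 (10xxxxxx ✓), payload 000011.
Concatenate: 11111000011 = 0x7C3 (11 bits → U+07C3).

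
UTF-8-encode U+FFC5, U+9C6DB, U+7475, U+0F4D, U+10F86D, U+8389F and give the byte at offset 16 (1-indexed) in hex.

1-indexed offset 16 is 0-indexed offset 15.
U+FFC5 → 3-byte form EF BF 85 at offsets 0–2.
U+9C6DB → 4-byte form F2 9C 9B 9B at offsets 3–6.
U+7475 → 3-byte form E7 91 B5 at offsets 7–9.
U+0F4D → 3-byte form E0 BD 8D at offsets 10–12.
U+10F86D → 4-byte form F4 8F A1 AD at offsets 13–16.
Offset 15 falls in char 5's range; it's byte 3 of F4 8F A1 AD = 0xA1.

0xA1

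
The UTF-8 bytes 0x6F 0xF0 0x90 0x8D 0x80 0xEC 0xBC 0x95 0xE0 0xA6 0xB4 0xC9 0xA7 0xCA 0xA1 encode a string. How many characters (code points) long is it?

6

Byte at offset 0: 0x6F = 01101111 → 1-byte char (#1). Advance 1.
Byte at offset 1: 0xF0 = 11110000 → 4-byte char (#2). Advance 4.
Byte at offset 5: 0xEC = 11101100 → 3-byte char (#3). Advance 3.
Byte at offset 8: 0xE0 = 11100000 → 3-byte char (#4). Advance 3.
Byte at offset 11: 0xC9 = 11001001 → 2-byte char (#5). Advance 2.
Byte at offset 13: 0xCA = 11001010 → 2-byte char (#6). Advance 2.
Reached end at offset 15 after 6 code points.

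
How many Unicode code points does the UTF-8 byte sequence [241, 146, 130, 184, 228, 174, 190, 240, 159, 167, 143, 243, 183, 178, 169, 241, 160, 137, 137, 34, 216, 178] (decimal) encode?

Byte at offset 0: 0xF1 = 11110001 → 4-byte char (#1). Advance 4.
Byte at offset 4: 0xE4 = 11100100 → 3-byte char (#2). Advance 3.
Byte at offset 7: 0xF0 = 11110000 → 4-byte char (#3). Advance 4.
Byte at offset 11: 0xF3 = 11110011 → 4-byte char (#4). Advance 4.
Byte at offset 15: 0xF1 = 11110001 → 4-byte char (#5). Advance 4.
Byte at offset 19: 0x22 = 00100010 → 1-byte char (#6). Advance 1.
Byte at offset 20: 0xD8 = 11011000 → 2-byte char (#7). Advance 2.
Reached end at offset 22 after 7 code points.

7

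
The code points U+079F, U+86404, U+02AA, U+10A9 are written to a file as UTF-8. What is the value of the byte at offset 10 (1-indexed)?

1-indexed offset 10 is 0-indexed offset 9.
U+079F → 2-byte form DE 9F at offsets 0–1.
U+86404 → 4-byte form F2 86 90 84 at offsets 2–5.
U+02AA → 2-byte form CA AA at offsets 6–7.
U+10A9 → 3-byte form E1 82 A9 at offsets 8–10.
Offset 9 falls in char 4's range; it's byte 2 of E1 82 A9 = 0x82.

0x82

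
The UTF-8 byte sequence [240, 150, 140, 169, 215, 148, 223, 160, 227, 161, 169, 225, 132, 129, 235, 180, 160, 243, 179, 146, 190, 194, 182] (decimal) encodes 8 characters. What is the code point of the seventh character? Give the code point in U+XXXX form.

U+F34BE

Offset 0: leading byte 0xF0 = 11110000 → 4-byte char #1 = F0 96 8C A9.
Offset 4: leading byte 0xD7 = 11010111 → 2-byte char #2 = D7 94.
Offset 6: leading byte 0xDF = 11011111 → 2-byte char #3 = DF A0.
Offset 8: leading byte 0xE3 = 11100011 → 3-byte char #4 = E3 A1 A9.
Offset 11: leading byte 0xE1 = 11100001 → 3-byte char #5 = E1 84 81.
Offset 14: leading byte 0xEB = 11101011 → 3-byte char #6 = EB B4 A0.
Offset 17: leading byte 0xF3 = 11110011 → 4-byte char #7 = F3 B3 92 BE.
Leading byte 0xF3 = 11110011 matches 11110xxx → 4-byte sequence.
Byte 1: 0xF3 = 11110011, payload 011 (3 bits).
Byte 2: 0xB3 = 10110011 (10xxxxxx ✓), payload 110011.
Byte 3: 0x92 = 10010010 (10xxxxxx ✓), payload 010010.
Byte 4: 0xBE = 10111110 (10xxxxxx ✓), payload 111110.
Concatenate: 011110011010010111110 = 0xF34BE (21 bits → U+F34BE).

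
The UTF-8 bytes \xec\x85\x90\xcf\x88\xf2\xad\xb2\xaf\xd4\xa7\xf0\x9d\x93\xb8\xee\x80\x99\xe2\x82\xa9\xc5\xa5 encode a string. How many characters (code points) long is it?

8

Byte at offset 0: 0xEC = 11101100 → 3-byte char (#1). Advance 3.
Byte at offset 3: 0xCF = 11001111 → 2-byte char (#2). Advance 2.
Byte at offset 5: 0xF2 = 11110010 → 4-byte char (#3). Advance 4.
Byte at offset 9: 0xD4 = 11010100 → 2-byte char (#4). Advance 2.
Byte at offset 11: 0xF0 = 11110000 → 4-byte char (#5). Advance 4.
Byte at offset 15: 0xEE = 11101110 → 3-byte char (#6). Advance 3.
Byte at offset 18: 0xE2 = 11100010 → 3-byte char (#7). Advance 3.
Byte at offset 21: 0xC5 = 11000101 → 2-byte char (#8). Advance 2.
Reached end at offset 23 after 8 code points.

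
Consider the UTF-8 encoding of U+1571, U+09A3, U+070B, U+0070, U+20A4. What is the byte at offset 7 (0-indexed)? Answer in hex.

0x8B

U+1571 → 3-byte form E1 95 B1 at offsets 0–2.
U+09A3 → 3-byte form E0 A6 A3 at offsets 3–5.
U+070B → 2-byte form DC 8B at offsets 6–7.
Offset 7 falls in char 3's range; it's byte 2 of DC 8B = 0x8B.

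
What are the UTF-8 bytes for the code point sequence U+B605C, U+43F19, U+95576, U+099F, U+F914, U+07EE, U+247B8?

U+B605C: 4-byte form → F2 B6 81 9C.
U+43F19: 4-byte form → F1 83 BC 99.
U+95576: 4-byte form → F2 95 95 B6.
U+099F: 3-byte form → E0 A6 9F.
U+F914: 3-byte form → EF A4 94.
U+07EE: 2-byte form → DF AE.
U+247B8: 4-byte form → F0 A4 9E B8.
Concatenated (24 bytes): F2 B6 81 9C F1 83 BC 99 F2 95 95 B6 E0 A6 9F EF A4 94 DF AE F0 A4 9E B8.

F2 B6 81 9C F1 83 BC 99 F2 95 95 B6 E0 A6 9F EF A4 94 DF AE F0 A4 9E B8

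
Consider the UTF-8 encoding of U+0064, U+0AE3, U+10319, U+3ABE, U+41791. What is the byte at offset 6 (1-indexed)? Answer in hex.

1-indexed offset 6 is 0-indexed offset 5.
U+0064 → 1-byte form 64 at offsets 0–0.
U+0AE3 → 3-byte form E0 AB A3 at offsets 1–3.
U+10319 → 4-byte form F0 90 8C 99 at offsets 4–7.
Offset 5 falls in char 3's range; it's byte 2 of F0 90 8C 99 = 0x90.

0x90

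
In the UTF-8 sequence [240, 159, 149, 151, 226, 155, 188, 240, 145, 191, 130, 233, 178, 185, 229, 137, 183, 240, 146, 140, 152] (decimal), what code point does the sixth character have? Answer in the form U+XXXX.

U+12318

Offset 0: leading byte 0xF0 = 11110000 → 4-byte char #1 = F0 9F 95 97.
Offset 4: leading byte 0xE2 = 11100010 → 3-byte char #2 = E2 9B BC.
Offset 7: leading byte 0xF0 = 11110000 → 4-byte char #3 = F0 91 BF 82.
Offset 11: leading byte 0xE9 = 11101001 → 3-byte char #4 = E9 B2 B9.
Offset 14: leading byte 0xE5 = 11100101 → 3-byte char #5 = E5 89 B7.
Offset 17: leading byte 0xF0 = 11110000 → 4-byte char #6 = F0 92 8C 98.
Leading byte 0xF0 = 11110000 matches 11110xxx → 4-byte sequence.
Byte 1: 0xF0 = 11110000, payload 000 (3 bits).
Byte 2: 0x92 = 10010010 (10xxxxxx ✓), payload 010010.
Byte 3: 0x8C = 10001100 (10xxxxxx ✓), payload 001100.
Byte 4: 0x98 = 10011000 (10xxxxxx ✓), payload 011000.
Concatenate: 000010010001100011000 = 0x12318 (21 bits → U+12318).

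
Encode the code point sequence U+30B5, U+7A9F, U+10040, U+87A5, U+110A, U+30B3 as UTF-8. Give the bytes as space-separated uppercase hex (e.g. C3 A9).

U+30B5: 3-byte form → E3 82 B5.
U+7A9F: 3-byte form → E7 AA 9F.
U+10040: 4-byte form → F0 90 81 80.
U+87A5: 3-byte form → E8 9E A5.
U+110A: 3-byte form → E1 84 8A.
U+30B3: 3-byte form → E3 82 B3.
Concatenated (19 bytes): E3 82 B5 E7 AA 9F F0 90 81 80 E8 9E A5 E1 84 8A E3 82 B3.

E3 82 B5 E7 AA 9F F0 90 81 80 E8 9E A5 E1 84 8A E3 82 B3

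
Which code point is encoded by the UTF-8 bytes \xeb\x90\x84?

Leading byte 0xEB = 11101011 matches 1110xxxx → 3-byte sequence.
Byte 1: 0xEB = 11101011, payload 1011 (4 bits).
Byte 2: 0x90 = 10010000 (10xxxxxx ✓), payload 010000.
Byte 3: 0x84 = 10000100 (10xxxxxx ✓), payload 000100.
Concatenate: 1011010000000100 = 0xB404 (16 bits → U+B404).

U+B404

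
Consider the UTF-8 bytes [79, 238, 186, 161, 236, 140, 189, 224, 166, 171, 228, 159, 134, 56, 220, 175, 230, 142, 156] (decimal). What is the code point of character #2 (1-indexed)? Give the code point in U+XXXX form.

Offset 0: leading byte 0x4F = 01001111 → 1-byte char #1 = 4F.
Offset 1: leading byte 0xEE = 11101110 → 3-byte char #2 = EE BA A1.
Leading byte 0xEE = 11101110 matches 1110xxxx → 3-byte sequence.
Byte 1: 0xEE = 11101110, payload 1110 (4 bits).
Byte 2: 0xBA = 10111010 (10xxxxxx ✓), payload 111010.
Byte 3: 0xA1 = 10100001 (10xxxxxx ✓), payload 100001.
Concatenate: 1110111010100001 = 0xEEA1 (16 bits → U+EEA1).

U+EEA1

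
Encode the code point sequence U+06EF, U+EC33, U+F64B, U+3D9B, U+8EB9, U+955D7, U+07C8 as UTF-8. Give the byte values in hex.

U+06EF: 2-byte form → DB AF.
U+EC33: 3-byte form → EE B0 B3.
U+F64B: 3-byte form → EF 99 8B.
U+3D9B: 3-byte form → E3 B6 9B.
U+8EB9: 3-byte form → E8 BA B9.
U+955D7: 4-byte form → F2 95 97 97.
U+07C8: 2-byte form → DF 88.
Concatenated (20 bytes): DB AF EE B0 B3 EF 99 8B E3 B6 9B E8 BA B9 F2 95 97 97 DF 88.

DB AF EE B0 B3 EF 99 8B E3 B6 9B E8 BA B9 F2 95 97 97 DF 88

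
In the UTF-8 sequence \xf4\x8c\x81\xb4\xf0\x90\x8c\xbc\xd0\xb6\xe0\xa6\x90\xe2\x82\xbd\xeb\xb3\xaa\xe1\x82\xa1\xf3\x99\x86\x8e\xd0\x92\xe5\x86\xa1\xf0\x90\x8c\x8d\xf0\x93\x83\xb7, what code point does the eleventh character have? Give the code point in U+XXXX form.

U+1030D

Offset 0: leading byte 0xF4 = 11110100 → 4-byte char #1 = F4 8C 81 B4.
Offset 4: leading byte 0xF0 = 11110000 → 4-byte char #2 = F0 90 8C BC.
Offset 8: leading byte 0xD0 = 11010000 → 2-byte char #3 = D0 B6.
Offset 10: leading byte 0xE0 = 11100000 → 3-byte char #4 = E0 A6 90.
Offset 13: leading byte 0xE2 = 11100010 → 3-byte char #5 = E2 82 BD.
Offset 16: leading byte 0xEB = 11101011 → 3-byte char #6 = EB B3 AA.
Offset 19: leading byte 0xE1 = 11100001 → 3-byte char #7 = E1 82 A1.
Offset 22: leading byte 0xF3 = 11110011 → 4-byte char #8 = F3 99 86 8E.
Offset 26: leading byte 0xD0 = 11010000 → 2-byte char #9 = D0 92.
Offset 28: leading byte 0xE5 = 11100101 → 3-byte char #10 = E5 86 A1.
Offset 31: leading byte 0xF0 = 11110000 → 4-byte char #11 = F0 90 8C 8D.
Leading byte 0xF0 = 11110000 matches 11110xxx → 4-byte sequence.
Byte 1: 0xF0 = 11110000, payload 000 (3 bits).
Byte 2: 0x90 = 10010000 (10xxxxxx ✓), payload 010000.
Byte 3: 0x8C = 10001100 (10xxxxxx ✓), payload 001100.
Byte 4: 0x8D = 10001101 (10xxxxxx ✓), payload 001101.
Concatenate: 000010000001100001101 = 0x1030D (21 bits → U+1030D).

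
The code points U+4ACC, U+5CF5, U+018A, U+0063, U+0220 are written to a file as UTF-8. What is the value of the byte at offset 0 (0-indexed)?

0xE4

U+4ACC → 3-byte form E4 AB 8C at offsets 0–2.
Offset 0 falls in char 1's range; it's byte 1 of E4 AB 8C = 0xE4.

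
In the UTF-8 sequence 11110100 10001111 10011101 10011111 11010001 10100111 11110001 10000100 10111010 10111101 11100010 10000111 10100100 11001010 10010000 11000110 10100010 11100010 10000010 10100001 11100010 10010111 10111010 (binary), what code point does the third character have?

U+44EBD

Offset 0: leading byte 0xF4 = 11110100 → 4-byte char #1 = F4 8F 9D 9F.
Offset 4: leading byte 0xD1 = 11010001 → 2-byte char #2 = D1 A7.
Offset 6: leading byte 0xF1 = 11110001 → 4-byte char #3 = F1 84 BA BD.
Leading byte 0xF1 = 11110001 matches 11110xxx → 4-byte sequence.
Byte 1: 0xF1 = 11110001, payload 001 (3 bits).
Byte 2: 0x84 = 10000100 (10xxxxxx ✓), payload 000100.
Byte 3: 0xBA = 10111010 (10xxxxxx ✓), payload 111010.
Byte 4: 0xBD = 10111101 (10xxxxxx ✓), payload 111101.
Concatenate: 001000100111010111101 = 0x44EBD (21 bits → U+44EBD).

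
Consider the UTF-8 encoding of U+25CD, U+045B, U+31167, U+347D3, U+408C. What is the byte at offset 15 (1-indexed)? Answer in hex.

1-indexed offset 15 is 0-indexed offset 14.
U+25CD → 3-byte form E2 97 8D at offsets 0–2.
U+045B → 2-byte form D1 9B at offsets 3–4.
U+31167 → 4-byte form F0 B1 85 A7 at offsets 5–8.
U+347D3 → 4-byte form F0 B4 9F 93 at offsets 9–12.
U+408C → 3-byte form E4 82 8C at offsets 13–15.
Offset 14 falls in char 5's range; it's byte 2 of E4 82 8C = 0x82.

0x82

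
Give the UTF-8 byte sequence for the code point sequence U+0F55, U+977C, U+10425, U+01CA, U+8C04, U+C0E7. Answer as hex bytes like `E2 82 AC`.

U+0F55: 3-byte form → E0 BD 95.
U+977C: 3-byte form → E9 9D BC.
U+10425: 4-byte form → F0 90 90 A5.
U+01CA: 2-byte form → C7 8A.
U+8C04: 3-byte form → E8 B0 84.
U+C0E7: 3-byte form → EC 83 A7.
Concatenated (18 bytes): E0 BD 95 E9 9D BC F0 90 90 A5 C7 8A E8 B0 84 EC 83 A7.

E0 BD 95 E9 9D BC F0 90 90 A5 C7 8A E8 B0 84 EC 83 A7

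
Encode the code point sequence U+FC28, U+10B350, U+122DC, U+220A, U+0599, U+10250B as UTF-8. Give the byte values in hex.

U+FC28: 3-byte form → EF B0 A8.
U+10B350: 4-byte form → F4 8B 8D 90.
U+122DC: 4-byte form → F0 92 8B 9C.
U+220A: 3-byte form → E2 88 8A.
U+0599: 2-byte form → D6 99.
U+10250B: 4-byte form → F4 82 94 8B.
Concatenated (20 bytes): EF B0 A8 F4 8B 8D 90 F0 92 8B 9C E2 88 8A D6 99 F4 82 94 8B.

EF B0 A8 F4 8B 8D 90 F0 92 8B 9C E2 88 8A D6 99 F4 82 94 8B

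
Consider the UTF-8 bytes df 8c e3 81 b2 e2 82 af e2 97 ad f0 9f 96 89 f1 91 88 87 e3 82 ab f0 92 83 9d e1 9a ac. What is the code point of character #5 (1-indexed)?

Offset 0: leading byte 0xDF = 11011111 → 2-byte char #1 = DF 8C.
Offset 2: leading byte 0xE3 = 11100011 → 3-byte char #2 = E3 81 B2.
Offset 5: leading byte 0xE2 = 11100010 → 3-byte char #3 = E2 82 AF.
Offset 8: leading byte 0xE2 = 11100010 → 3-byte char #4 = E2 97 AD.
Offset 11: leading byte 0xF0 = 11110000 → 4-byte char #5 = F0 9F 96 89.
Leading byte 0xF0 = 11110000 matches 11110xxx → 4-byte sequence.
Byte 1: 0xF0 = 11110000, payload 000 (3 bits).
Byte 2: 0x9F = 10011111 (10xxxxxx ✓), payload 011111.
Byte 3: 0x96 = 10010110 (10xxxxxx ✓), payload 010110.
Byte 4: 0x89 = 10001001 (10xxxxxx ✓), payload 001001.
Concatenate: 000011111010110001001 = 0x1F589 (21 bits → U+1F589).

U+1F589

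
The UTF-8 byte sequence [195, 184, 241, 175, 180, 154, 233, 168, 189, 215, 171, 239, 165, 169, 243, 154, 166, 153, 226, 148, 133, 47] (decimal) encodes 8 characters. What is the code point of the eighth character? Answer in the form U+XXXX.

U+002F

Offset 0: leading byte 0xC3 = 11000011 → 2-byte char #1 = C3 B8.
Offset 2: leading byte 0xF1 = 11110001 → 4-byte char #2 = F1 AF B4 9A.
Offset 6: leading byte 0xE9 = 11101001 → 3-byte char #3 = E9 A8 BD.
Offset 9: leading byte 0xD7 = 11010111 → 2-byte char #4 = D7 AB.
Offset 11: leading byte 0xEF = 11101111 → 3-byte char #5 = EF A5 A9.
Offset 14: leading byte 0xF3 = 11110011 → 4-byte char #6 = F3 9A A6 99.
Offset 18: leading byte 0xE2 = 11100010 → 3-byte char #7 = E2 94 85.
Offset 21: leading byte 0x2F = 00101111 → 1-byte char #8 = 2F.
Leading byte 0x2F = 00101111 matches 0xxxxxxx → 1-byte sequence.
Byte 1: 0x2F = 00101111, payload 0101111 (7 bits).
Concatenate: 0101111 = 0x2F (7 bits → U+002F).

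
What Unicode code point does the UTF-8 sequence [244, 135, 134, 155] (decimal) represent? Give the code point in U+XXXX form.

U+10719B

Leading byte 0xF4 = 11110100 matches 11110xxx → 4-byte sequence.
Byte 1: 0xF4 = 11110100, payload 100 (3 bits).
Byte 2: 0x87 = 10000111 (10xxxxxx ✓), payload 000111.
Byte 3: 0x86 = 10000110 (10xxxxxx ✓), payload 000110.
Byte 4: 0x9B = 10011011 (10xxxxxx ✓), payload 011011.
Concatenate: 100000111000110011011 = 0x10719B (21 bits → U+10719B).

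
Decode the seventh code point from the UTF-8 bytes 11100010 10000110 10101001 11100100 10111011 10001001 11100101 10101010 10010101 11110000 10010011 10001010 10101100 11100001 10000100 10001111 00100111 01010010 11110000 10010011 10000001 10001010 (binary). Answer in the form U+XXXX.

U+0052

Offset 0: leading byte 0xE2 = 11100010 → 3-byte char #1 = E2 86 A9.
Offset 3: leading byte 0xE4 = 11100100 → 3-byte char #2 = E4 BB 89.
Offset 6: leading byte 0xE5 = 11100101 → 3-byte char #3 = E5 AA 95.
Offset 9: leading byte 0xF0 = 11110000 → 4-byte char #4 = F0 93 8A AC.
Offset 13: leading byte 0xE1 = 11100001 → 3-byte char #5 = E1 84 8F.
Offset 16: leading byte 0x27 = 00100111 → 1-byte char #6 = 27.
Offset 17: leading byte 0x52 = 01010010 → 1-byte char #7 = 52.
Leading byte 0x52 = 01010010 matches 0xxxxxxx → 1-byte sequence.
Byte 1: 0x52 = 01010010, payload 1010010 (7 bits).
Concatenate: 1010010 = 0x52 (7 bits → U+0052).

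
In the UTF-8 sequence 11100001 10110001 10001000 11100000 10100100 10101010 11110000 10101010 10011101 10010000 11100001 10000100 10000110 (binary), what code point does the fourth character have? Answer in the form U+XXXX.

Offset 0: leading byte 0xE1 = 11100001 → 3-byte char #1 = E1 B1 88.
Offset 3: leading byte 0xE0 = 11100000 → 3-byte char #2 = E0 A4 AA.
Offset 6: leading byte 0xF0 = 11110000 → 4-byte char #3 = F0 AA 9D 90.
Offset 10: leading byte 0xE1 = 11100001 → 3-byte char #4 = E1 84 86.
Leading byte 0xE1 = 11100001 matches 1110xxxx → 3-byte sequence.
Byte 1: 0xE1 = 11100001, payload 0001 (4 bits).
Byte 2: 0x84 = 10000100 (10xxxxxx ✓), payload 000100.
Byte 3: 0x86 = 10000110 (10xxxxxx ✓), payload 000110.
Concatenate: 0001000100000110 = 0x1106 (16 bits → U+1106).

U+1106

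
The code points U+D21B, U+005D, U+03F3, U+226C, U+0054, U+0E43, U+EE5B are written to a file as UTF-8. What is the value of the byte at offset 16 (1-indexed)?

0x9B

1-indexed offset 16 is 0-indexed offset 15.
U+D21B → 3-byte form ED 88 9B at offsets 0–2.
U+005D → 1-byte form 5D at offsets 3–3.
U+03F3 → 2-byte form CF B3 at offsets 4–5.
U+226C → 3-byte form E2 89 AC at offsets 6–8.
U+0054 → 1-byte form 54 at offsets 9–9.
U+0E43 → 3-byte form E0 B9 83 at offsets 10–12.
U+EE5B → 3-byte form EE B9 9B at offsets 13–15.
Offset 15 falls in char 7's range; it's byte 3 of EE B9 9B = 0x9B.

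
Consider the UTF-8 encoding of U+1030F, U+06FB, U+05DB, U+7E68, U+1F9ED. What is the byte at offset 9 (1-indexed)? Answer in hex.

0xE7

1-indexed offset 9 is 0-indexed offset 8.
U+1030F → 4-byte form F0 90 8C 8F at offsets 0–3.
U+06FB → 2-byte form DB BB at offsets 4–5.
U+05DB → 2-byte form D7 9B at offsets 6–7.
U+7E68 → 3-byte form E7 B9 A8 at offsets 8–10.
Offset 8 falls in char 4's range; it's byte 1 of E7 B9 A8 = 0xE7.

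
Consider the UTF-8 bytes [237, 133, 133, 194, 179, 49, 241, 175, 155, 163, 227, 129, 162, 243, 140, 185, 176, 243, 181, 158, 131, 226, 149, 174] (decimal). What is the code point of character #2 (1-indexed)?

Offset 0: leading byte 0xED = 11101101 → 3-byte char #1 = ED 85 85.
Offset 3: leading byte 0xC2 = 11000010 → 2-byte char #2 = C2 B3.
Leading byte 0xC2 = 11000010 matches 110xxxxx → 2-byte sequence.
Byte 1: 0xC2 = 11000010, payload 00010 (5 bits).
Byte 2: 0xB3 = 10110011 (10xxxxxx ✓), payload 110011.
Concatenate: 00010110011 = 0xB3 (11 bits → U+00B3).

U+00B3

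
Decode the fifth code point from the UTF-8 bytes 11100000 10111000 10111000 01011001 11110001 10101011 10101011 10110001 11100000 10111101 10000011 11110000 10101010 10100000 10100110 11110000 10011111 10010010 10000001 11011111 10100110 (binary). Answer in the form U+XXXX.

Offset 0: leading byte 0xE0 = 11100000 → 3-byte char #1 = E0 B8 B8.
Offset 3: leading byte 0x59 = 01011001 → 1-byte char #2 = 59.
Offset 4: leading byte 0xF1 = 11110001 → 4-byte char #3 = F1 AB AB B1.
Offset 8: leading byte 0xE0 = 11100000 → 3-byte char #4 = E0 BD 83.
Offset 11: leading byte 0xF0 = 11110000 → 4-byte char #5 = F0 AA A0 A6.
Leading byte 0xF0 = 11110000 matches 11110xxx → 4-byte sequence.
Byte 1: 0xF0 = 11110000, payload 000 (3 bits).
Byte 2: 0xAA = 10101010 (10xxxxxx ✓), payload 101010.
Byte 3: 0xA0 = 10100000 (10xxxxxx ✓), payload 100000.
Byte 4: 0xA6 = 10100110 (10xxxxxx ✓), payload 100110.
Concatenate: 000101010100000100110 = 0x2A826 (21 bits → U+2A826).

U+2A826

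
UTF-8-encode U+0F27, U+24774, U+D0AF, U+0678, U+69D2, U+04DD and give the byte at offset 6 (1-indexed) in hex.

1-indexed offset 6 is 0-indexed offset 5.
U+0F27 → 3-byte form E0 BC A7 at offsets 0–2.
U+24774 → 4-byte form F0 A4 9D B4 at offsets 3–6.
Offset 5 falls in char 2's range; it's byte 3 of F0 A4 9D B4 = 0x9D.

0x9D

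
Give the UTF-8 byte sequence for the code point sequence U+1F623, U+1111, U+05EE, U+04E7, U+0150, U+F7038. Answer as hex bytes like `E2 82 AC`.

U+1F623: 4-byte form → F0 9F 98 A3.
U+1111: 3-byte form → E1 84 91.
U+05EE: 2-byte form → D7 AE.
U+04E7: 2-byte form → D3 A7.
U+0150: 2-byte form → C5 90.
U+F7038: 4-byte form → F3 B7 80 B8.
Concatenated (17 bytes): F0 9F 98 A3 E1 84 91 D7 AE D3 A7 C5 90 F3 B7 80 B8.

F0 9F 98 A3 E1 84 91 D7 AE D3 A7 C5 90 F3 B7 80 B8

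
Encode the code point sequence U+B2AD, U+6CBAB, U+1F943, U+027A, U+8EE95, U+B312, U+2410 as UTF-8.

EB 8A AD F1 AC AE AB F0 9F A5 83 C9 BA F2 8E BA 95 EB 8C 92 E2 90 90

U+B2AD: 3-byte form → EB 8A AD.
U+6CBAB: 4-byte form → F1 AC AE AB.
U+1F943: 4-byte form → F0 9F A5 83.
U+027A: 2-byte form → C9 BA.
U+8EE95: 4-byte form → F2 8E BA 95.
U+B312: 3-byte form → EB 8C 92.
U+2410: 3-byte form → E2 90 90.
Concatenated (23 bytes): EB 8A AD F1 AC AE AB F0 9F A5 83 C9 BA F2 8E BA 95 EB 8C 92 E2 90 90.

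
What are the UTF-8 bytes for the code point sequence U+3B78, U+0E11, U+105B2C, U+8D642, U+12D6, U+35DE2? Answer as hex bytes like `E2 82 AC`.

U+3B78: 3-byte form → E3 AD B8.
U+0E11: 3-byte form → E0 B8 91.
U+105B2C: 4-byte form → F4 85 AC AC.
U+8D642: 4-byte form → F2 8D 99 82.
U+12D6: 3-byte form → E1 8B 96.
U+35DE2: 4-byte form → F0 B5 B7 A2.
Concatenated (21 bytes): E3 AD B8 E0 B8 91 F4 85 AC AC F2 8D 99 82 E1 8B 96 F0 B5 B7 A2.

E3 AD B8 E0 B8 91 F4 85 AC AC F2 8D 99 82 E1 8B 96 F0 B5 B7 A2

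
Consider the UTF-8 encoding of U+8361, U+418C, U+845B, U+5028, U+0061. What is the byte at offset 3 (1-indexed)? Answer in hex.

0xA1

1-indexed offset 3 is 0-indexed offset 2.
U+8361 → 3-byte form E8 8D A1 at offsets 0–2.
Offset 2 falls in char 1's range; it's byte 3 of E8 8D A1 = 0xA1.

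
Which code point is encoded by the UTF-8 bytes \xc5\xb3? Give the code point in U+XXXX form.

Leading byte 0xC5 = 11000101 matches 110xxxxx → 2-byte sequence.
Byte 1: 0xC5 = 11000101, payload 00101 (5 bits).
Byte 2: 0xB3 = 10110011 (10xxxxxx ✓), payload 110011.
Concatenate: 00101110011 = 0x173 (11 bits → U+0173).

U+0173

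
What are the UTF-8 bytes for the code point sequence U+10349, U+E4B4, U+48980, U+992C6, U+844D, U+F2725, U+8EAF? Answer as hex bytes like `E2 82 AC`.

U+10349: 4-byte form → F0 90 8D 89.
U+E4B4: 3-byte form → EE 92 B4.
U+48980: 4-byte form → F1 88 A6 80.
U+992C6: 4-byte form → F2 99 8B 86.
U+844D: 3-byte form → E8 91 8D.
U+F2725: 4-byte form → F3 B2 9C A5.
U+8EAF: 3-byte form → E8 BA AF.
Concatenated (25 bytes): F0 90 8D 89 EE 92 B4 F1 88 A6 80 F2 99 8B 86 E8 91 8D F3 B2 9C A5 E8 BA AF.

F0 90 8D 89 EE 92 B4 F1 88 A6 80 F2 99 8B 86 E8 91 8D F3 B2 9C A5 E8 BA AF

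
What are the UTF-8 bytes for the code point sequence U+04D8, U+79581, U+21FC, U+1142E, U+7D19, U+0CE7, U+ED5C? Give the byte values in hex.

D3 98 F1 B9 96 81 E2 87 BC F0 91 90 AE E7 B4 99 E0 B3 A7 EE B5 9C

U+04D8: 2-byte form → D3 98.
U+79581: 4-byte form → F1 B9 96 81.
U+21FC: 3-byte form → E2 87 BC.
U+1142E: 4-byte form → F0 91 90 AE.
U+7D19: 3-byte form → E7 B4 99.
U+0CE7: 3-byte form → E0 B3 A7.
U+ED5C: 3-byte form → EE B5 9C.
Concatenated (22 bytes): D3 98 F1 B9 96 81 E2 87 BC F0 91 90 AE E7 B4 99 E0 B3 A7 EE B5 9C.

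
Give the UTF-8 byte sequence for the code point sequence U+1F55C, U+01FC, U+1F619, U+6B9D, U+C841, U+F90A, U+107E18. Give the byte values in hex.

U+1F55C: 4-byte form → F0 9F 95 9C.
U+01FC: 2-byte form → C7 BC.
U+1F619: 4-byte form → F0 9F 98 99.
U+6B9D: 3-byte form → E6 AE 9D.
U+C841: 3-byte form → EC A1 81.
U+F90A: 3-byte form → EF A4 8A.
U+107E18: 4-byte form → F4 87 B8 98.
Concatenated (23 bytes): F0 9F 95 9C C7 BC F0 9F 98 99 E6 AE 9D EC A1 81 EF A4 8A F4 87 B8 98.

F0 9F 95 9C C7 BC F0 9F 98 99 E6 AE 9D EC A1 81 EF A4 8A F4 87 B8 98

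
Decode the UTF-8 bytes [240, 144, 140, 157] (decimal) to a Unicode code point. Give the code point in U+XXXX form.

U+1031D

Leading byte 0xF0 = 11110000 matches 11110xxx → 4-byte sequence.
Byte 1: 0xF0 = 11110000, payload 000 (3 bits).
Byte 2: 0x90 = 10010000 (10xxxxxx ✓), payload 010000.
Byte 3: 0x8C = 10001100 (10xxxxxx ✓), payload 001100.
Byte 4: 0x9D = 10011101 (10xxxxxx ✓), payload 011101.
Concatenate: 000010000001100011101 = 0x1031D (21 bits → U+1031D).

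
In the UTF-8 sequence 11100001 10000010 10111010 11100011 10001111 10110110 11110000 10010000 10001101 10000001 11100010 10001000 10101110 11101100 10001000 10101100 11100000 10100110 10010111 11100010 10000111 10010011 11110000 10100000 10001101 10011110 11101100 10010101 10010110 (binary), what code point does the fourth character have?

Offset 0: leading byte 0xE1 = 11100001 → 3-byte char #1 = E1 82 BA.
Offset 3: leading byte 0xE3 = 11100011 → 3-byte char #2 = E3 8F B6.
Offset 6: leading byte 0xF0 = 11110000 → 4-byte char #3 = F0 90 8D 81.
Offset 10: leading byte 0xE2 = 11100010 → 3-byte char #4 = E2 88 AE.
Leading byte 0xE2 = 11100010 matches 1110xxxx → 3-byte sequence.
Byte 1: 0xE2 = 11100010, payload 0010 (4 bits).
Byte 2: 0x88 = 10001000 (10xxxxxx ✓), payload 001000.
Byte 3: 0xAE = 10101110 (10xxxxxx ✓), payload 101110.
Concatenate: 0010001000101110 = 0x222E (16 bits → U+222E).

U+222E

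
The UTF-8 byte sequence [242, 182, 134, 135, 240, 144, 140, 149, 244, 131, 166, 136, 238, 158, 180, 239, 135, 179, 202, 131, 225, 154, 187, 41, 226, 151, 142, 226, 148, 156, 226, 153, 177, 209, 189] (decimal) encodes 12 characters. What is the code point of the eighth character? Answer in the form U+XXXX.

U+0029

Offset 0: leading byte 0xF2 = 11110010 → 4-byte char #1 = F2 B6 86 87.
Offset 4: leading byte 0xF0 = 11110000 → 4-byte char #2 = F0 90 8C 95.
Offset 8: leading byte 0xF4 = 11110100 → 4-byte char #3 = F4 83 A6 88.
Offset 12: leading byte 0xEE = 11101110 → 3-byte char #4 = EE 9E B4.
Offset 15: leading byte 0xEF = 11101111 → 3-byte char #5 = EF 87 B3.
Offset 18: leading byte 0xCA = 11001010 → 2-byte char #6 = CA 83.
Offset 20: leading byte 0xE1 = 11100001 → 3-byte char #7 = E1 9A BB.
Offset 23: leading byte 0x29 = 00101001 → 1-byte char #8 = 29.
Leading byte 0x29 = 00101001 matches 0xxxxxxx → 1-byte sequence.
Byte 1: 0x29 = 00101001, payload 0101001 (7 bits).
Concatenate: 0101001 = 0x29 (7 bits → U+0029).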